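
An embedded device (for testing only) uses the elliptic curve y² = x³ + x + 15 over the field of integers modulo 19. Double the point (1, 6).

tangent at (1, 6): λ = (3·1² + 1)/(2·6) ≡ 4/12. 12⁻¹ ≡ 8 (mod 19), so λ ≡ 4·8 ≡ 13.
  x = λ² - 1 - 1 = 169 - 2 ≡ 15; y = λ·(1 - 15) - 6 ≡ 2. → (15, 2)

(15, 2)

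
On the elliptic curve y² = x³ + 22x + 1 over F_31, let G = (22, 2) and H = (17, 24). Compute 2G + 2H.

(26, 13)

First 2G:
Repeated addition: build up to 2G.
2G: tangent at (22, 2): λ = (3·22² + 22)/(2·2) ≡ 17/4. 4⁻¹ ≡ 8 (mod 31), so λ ≡ 17·8 ≡ 12.
  x = λ² - 22 - 22 = 144 - 44 ≡ 7; y = λ·(22 - 7) - 2 ≡ 23. → (7, 23)
2G = (7, 23).
Next 2H:
Repeated addition: build up to 2H.
2H: tangent at (17, 24): λ = (3·17² + 22)/(2·24) ≡ 21/17. 17⁻¹ ≡ 11 (mod 31), so λ ≡ 21·11 ≡ 14.
  x = λ² - 17 - 17 = 196 - 34 ≡ 7; y = λ·(17 - 7) - 24 ≡ 23. → (7, 23)
2H = (7, 23).
Finally 2G + 2H:
tangent at (7, 23): λ = (3·7² + 22)/(2·23) ≡ 14/15. 15⁻¹ ≡ 29 (mod 31), so λ ≡ 14·29 ≡ 3.
  x = λ² - 7 - 7 = 9 - 14 ≡ 26; y = λ·(7 - 26) - 23 ≡ 13. → (26, 13)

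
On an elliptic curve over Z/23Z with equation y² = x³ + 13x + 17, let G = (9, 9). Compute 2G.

tangent at (9, 9): λ = (3·9² + 13)/(2·9) ≡ 3/18. 18⁻¹ ≡ 9 (mod 23) since 18·9 = 162 ≡ 1, so λ ≡ 3·9 ≡ 4.
  x = λ² - 9 - 9 = 16 - 18 ≡ 21; y = λ·(9 - 21) - 9 ≡ 12. → (21, 12)

(21, 12)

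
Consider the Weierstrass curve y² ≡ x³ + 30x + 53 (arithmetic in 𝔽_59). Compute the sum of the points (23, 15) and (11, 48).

(51, 3)

(23, 15) + (11, 48). λ = (48 - 15)/(11 - 23) ≡ 33/47 mod 59. 47⁻¹ ≡ 54 (mod 59), so λ ≡ 12.
  x = λ² - 23 - 11 = 144 - 34 ≡ 51; y = λ·(23 - 51) - 15 ≡ 3. → (51, 3)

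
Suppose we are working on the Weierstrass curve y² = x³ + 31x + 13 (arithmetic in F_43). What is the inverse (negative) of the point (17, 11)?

(17, 32)

-(17, 11) = (17, -11 mod 43) = (17, 32).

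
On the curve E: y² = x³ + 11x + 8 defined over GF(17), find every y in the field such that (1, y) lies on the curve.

none

x³ + 11x + 8 = 20 ≡ 3 (mod 17).
3 is a non-residue mod 17; no y exists.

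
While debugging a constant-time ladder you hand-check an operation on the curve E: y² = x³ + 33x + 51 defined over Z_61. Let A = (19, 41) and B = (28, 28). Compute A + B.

(19, 41) + (28, 28). λ = (28 - 41)/(28 - 19) ≡ 48/9 mod 61. 9⁻¹ ≡ 34 (mod 61) since 9·34 = 306 ≡ 1, so λ ≡ 46.
  x = λ² - 19 - 28 = 2116 - 47 ≡ 56; y = λ·(19 - 56) - 41 ≡ 26. → (56, 26)

(56, 26)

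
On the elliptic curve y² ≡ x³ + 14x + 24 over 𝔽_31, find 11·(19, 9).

Write G = (19, 9).
Repeated addition: build up to 11G.
2G: tangent at (19, 9): λ = (3·19² + 14)/(2·9) ≡ 12/18. 18⁻¹ ≡ 19 (mod 31) since 18·19 = 342 ≡ 1, so λ ≡ 12·19 ≡ 11.
  x = λ² - 19 - 19 = 121 - 38 ≡ 21; y = λ·(19 - 21) - 9 ≡ 0. → (21, 0)
3G: (21, 0) + (19, 9). λ = (9 - 0)/(19 - 21) ≡ 9/29 mod 31. 29⁻¹ ≡ 15 (mod 31) since 29·15 = 435 ≡ 1, so λ ≡ 11.
  x = λ² - 21 - 19 = 121 - 40 ≡ 19; y = λ·(21 - 19) - 0 ≡ 22. → (19, 22)
4G: (19, 22) + (19, 9): same x and y₁ ≡ -y₂, so the sum is 𝒪.
5G: 𝒪 + (19, 9) = (19, 9) (identity).
6G: tangent at (19, 9): λ = (3·19² + 14)/(2·9) ≡ 12/18. 18⁻¹ ≡ 19 (mod 31), so λ ≡ 12·19 ≡ 11.
  x = λ² - 19 - 19 = 121 - 38 ≡ 21; y = λ·(19 - 21) - 9 ≡ 0. → (21, 0)
7G: (21, 0) + (19, 9). λ = (9 - 0)/(19 - 21) ≡ 9/29 mod 31. 29⁻¹ ≡ 15 (mod 31), so λ ≡ 11.
  x = λ² - 21 - 19 = 121 - 40 ≡ 19; y = λ·(21 - 19) - 0 ≡ 22. → (19, 22)
8G: (19, 22) + (19, 9): same x and y₁ ≡ -y₂, so the sum is 𝒪.
9G: 𝒪 + (19, 9) = (19, 9) (identity).
10G: tangent at (19, 9): λ = (3·19² + 14)/(2·9) ≡ 12/18. 18⁻¹ ≡ 19 (mod 31) since 18·19 = 342 ≡ 1, so λ ≡ 12·19 ≡ 11.
  x = λ² - 19 - 19 = 121 - 38 ≡ 21; y = λ·(19 - 21) - 9 ≡ 0. → (21, 0)
11G: (21, 0) + (19, 9). λ = (9 - 0)/(19 - 21) ≡ 9/29 mod 31. 29⁻¹ ≡ 15 (mod 31), so λ ≡ 11.
  x = λ² - 21 - 19 = 121 - 40 ≡ 19; y = λ·(21 - 19) - 0 ≡ 22. → (19, 22)

(19, 22)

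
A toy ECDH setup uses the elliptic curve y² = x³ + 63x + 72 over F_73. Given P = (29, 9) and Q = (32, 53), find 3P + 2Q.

First 3P:
Repeated addition: build up to 3P.
2P: tangent at (29, 9): λ = (3·29² + 63)/(2·9) ≡ 31/18. 18⁻¹ ≡ 69 (mod 73), so λ ≡ 31·69 ≡ 22.
  x = λ² - 29 - 29 = 484 - 58 ≡ 61; y = λ·(29 - 61) - 9 ≡ 17. → (61, 17)
3P: (61, 17) + (29, 9). λ = (9 - 17)/(29 - 61) ≡ 65/41 mod 73. 41⁻¹ ≡ 57 (mod 73), so λ ≡ 55.
  x = λ² - 61 - 29 = 3025 - 90 ≡ 15; y = λ·(61 - 15) - 17 ≡ 31. → (15, 31)
3P = (15, 31).
Next 2Q:
Repeated addition: build up to 2Q.
2Q: tangent at (32, 53): λ = (3·32² + 63)/(2·53) ≡ 69/33. 33⁻¹ ≡ 31 (mod 73), so λ ≡ 69·31 ≡ 22.
  x = λ² - 32 - 32 = 484 - 64 ≡ 55; y = λ·(32 - 55) - 53 ≡ 25. → (55, 25)
2Q = (55, 25).
Finally 3P + 2Q:
(15, 31) + (55, 25). λ = (25 - 31)/(55 - 15) ≡ 67/40 mod 73. 40⁻¹ ≡ 42 (mod 73), so λ ≡ 40.
  x = λ² - 15 - 55 = 1600 - 70 ≡ 70; y = λ·(15 - 70) - 31 ≡ 32. → (70, 32)

(70, 32)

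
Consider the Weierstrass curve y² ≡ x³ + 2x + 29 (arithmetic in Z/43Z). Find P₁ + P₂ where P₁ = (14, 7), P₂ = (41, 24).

(14, 7) + (41, 24). λ = (24 - 7)/(41 - 14) ≡ 17/27 mod 43. 27⁻¹ ≡ 8 (mod 43) since 27·8 = 216 ≡ 1, so λ ≡ 7.
  x = λ² - 14 - 41 = 49 - 55 ≡ 37; y = λ·(14 - 37) - 7 ≡ 4. → (37, 4)

(37, 4)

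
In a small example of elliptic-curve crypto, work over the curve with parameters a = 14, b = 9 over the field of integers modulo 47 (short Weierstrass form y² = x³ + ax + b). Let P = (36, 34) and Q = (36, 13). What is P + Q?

The two points share x = 36 and their y-coordinates satisfy 34 + 13 ≡ 0 (mod 47), so they are inverses. Their sum is 𝒪.

O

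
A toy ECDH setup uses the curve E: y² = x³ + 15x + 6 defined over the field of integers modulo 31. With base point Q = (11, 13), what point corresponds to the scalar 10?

(7, 12)

Double-and-add on 10 = (1010)₂. Start with Q = (11, 13) for the leading 1-bit.
double: tangent at (11, 13): λ = (3·11² + 15)/(2·13) ≡ 6/26. 26⁻¹ ≡ 6 (mod 31), so λ ≡ 6·6 ≡ 5.
  x = λ² - 11 - 11 = 25 - 22 ≡ 3; y = λ·(11 - 3) - 13 ≡ 27. → (3, 27)
double: tangent at (3, 27): λ = (3·3² + 15)/(2·27) ≡ 11/23. 23⁻¹ ≡ 27 (mod 31), so λ ≡ 11·27 ≡ 18.
  x = λ² - 3 - 3 = 324 - 6 ≡ 8; y = λ·(3 - 8) - 27 ≡ 7. → (8, 7)
add Q: (8, 7) + (11, 13). λ = (13 - 7)/(11 - 8) ≡ 6/3 mod 31. 3⁻¹ ≡ 21 (mod 31), so λ ≡ 2.
  x = λ² - 8 - 11 = 4 - 19 ≡ 16; y = λ·(8 - 16) - 7 ≡ 8. → (16, 8)
double: tangent at (16, 8): λ = (3·16² + 15)/(2·8) ≡ 8/16. 16⁻¹ ≡ 2 (mod 31), so λ ≡ 8·2 ≡ 16.
  x = λ² - 16 - 16 = 256 - 32 ≡ 7; y = λ·(16 - 7) - 8 ≡ 12. → (7, 12)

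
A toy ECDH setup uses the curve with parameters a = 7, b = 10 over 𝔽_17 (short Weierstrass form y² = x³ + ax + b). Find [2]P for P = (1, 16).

tangent at (1, 16): λ = (3·1² + 7)/(2·16) ≡ 10/15. 15⁻¹ ≡ 8 (mod 17) since 15·8 = 120 ≡ 1, so λ ≡ 10·8 ≡ 12.
  x = λ² - 1 - 1 = 144 - 2 ≡ 6; y = λ·(1 - 6) - 16 ≡ 9. → (6, 9)

(6, 9)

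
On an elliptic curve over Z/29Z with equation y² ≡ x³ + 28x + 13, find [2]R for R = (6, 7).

(22, 24)

tangent at (6, 7): λ = (3·6² + 28)/(2·7) ≡ 20/14. 14⁻¹ ≡ 27 (mod 29) since 14·27 = 378 ≡ 1, so λ ≡ 20·27 ≡ 18.
  x = λ² - 6 - 6 = 324 - 12 ≡ 22; y = λ·(6 - 22) - 7 ≡ 24. → (22, 24)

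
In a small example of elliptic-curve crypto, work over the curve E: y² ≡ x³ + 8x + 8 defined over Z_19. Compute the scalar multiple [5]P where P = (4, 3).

(10, 9)

Repeated addition: build up to 5P.
2P: tangent at (4, 3): λ = (3·4² + 8)/(2·3) ≡ 18/6. 6⁻¹ ≡ 16 (mod 19), so λ ≡ 18·16 ≡ 3.
  x = λ² - 4 - 4 = 9 - 8 ≡ 1; y = λ·(4 - 1) - 3 ≡ 6. → (1, 6)
3P: (1, 6) + (4, 3). λ = (3 - 6)/(4 - 1) ≡ 16/3 mod 19. 3⁻¹ ≡ 13 (mod 19) since 3·13 = 39 ≡ 1, so λ ≡ 18.
  x = λ² - 1 - 4 = 324 - 5 ≡ 15; y = λ·(1 - 15) - 6 ≡ 8. → (15, 8)
4P: (15, 8) + (4, 3). λ = (3 - 8)/(4 - 15) ≡ 14/8 mod 19. 8⁻¹ ≡ 12 (mod 19) since 8·12 = 96 ≡ 1, so λ ≡ 16.
  x = λ² - 15 - 4 = 256 - 19 ≡ 9; y = λ·(15 - 9) - 8 ≡ 12. → (9, 12)
5P: (9, 12) + (4, 3). λ = (3 - 12)/(4 - 9) ≡ 10/14 mod 19. 14⁻¹ ≡ 15 (mod 19), so λ ≡ 17.
  x = λ² - 9 - 4 = 289 - 13 ≡ 10; y = λ·(9 - 10) - 12 ≡ 9. → (10, 9)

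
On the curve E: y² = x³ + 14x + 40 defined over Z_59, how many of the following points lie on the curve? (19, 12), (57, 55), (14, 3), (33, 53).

(19, 12): 12² ≡ 26, rhs ≡ 26 → on.
(57, 55): 55² ≡ 16, rhs ≡ 4 → off.
(14, 3): 3² ≡ 9, rhs ≡ 30 → off.
(33, 53): 53² ≡ 36, rhs ≡ 36 → on.

2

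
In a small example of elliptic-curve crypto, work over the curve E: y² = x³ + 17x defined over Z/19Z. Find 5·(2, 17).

Write P = (2, 17).
Double-and-add on 5 = (101)₂. Start with P = (2, 17) for the leading 1-bit.
double: tangent at (2, 17): λ = (3·2² + 17)/(2·17) ≡ 10/15. 15⁻¹ ≡ 14 (mod 19), so λ ≡ 10·14 ≡ 7.
  x = λ² - 2 - 2 = 49 - 4 ≡ 7; y = λ·(2 - 7) - 17 ≡ 5. → (7, 5)
double: tangent at (7, 5): λ = (3·7² + 17)/(2·5) ≡ 12/10. 10⁻¹ ≡ 2 (mod 19), so λ ≡ 12·2 ≡ 5.
  x = λ² - 7 - 7 = 25 - 14 ≡ 11; y = λ·(7 - 11) - 5 ≡ 13. → (11, 13)
add P: (11, 13) + (2, 17). λ = (17 - 13)/(2 - 11) ≡ 4/10 mod 19. 10⁻¹ ≡ 2 (mod 19), so λ ≡ 8.
  x = λ² - 11 - 2 = 64 - 13 ≡ 13; y = λ·(11 - 13) - 13 ≡ 9. → (13, 9)

(13, 9)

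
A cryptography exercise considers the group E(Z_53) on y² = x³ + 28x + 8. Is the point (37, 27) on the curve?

y² = 27² ≡ 40; x³ + 28x + 8 = 51697 ≡ 22 (mod 53). 40 ≠ 22.

no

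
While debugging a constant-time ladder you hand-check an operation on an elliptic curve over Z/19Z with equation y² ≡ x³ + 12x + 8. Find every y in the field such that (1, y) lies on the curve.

none

x³ + 12x + 8 = 21 ≡ 2 (mod 19).
2 is a non-residue mod 19; no y exists.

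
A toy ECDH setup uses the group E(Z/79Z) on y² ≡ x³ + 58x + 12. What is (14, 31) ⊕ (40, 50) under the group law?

(14, 31) + (40, 50). λ = (50 - 31)/(40 - 14) ≡ 19/26 mod 79. 26⁻¹ ≡ 76 (mod 79), so λ ≡ 22.
  x = λ² - 14 - 40 = 484 - 54 ≡ 35; y = λ·(14 - 35) - 31 ≡ 60. → (35, 60)

(35, 60)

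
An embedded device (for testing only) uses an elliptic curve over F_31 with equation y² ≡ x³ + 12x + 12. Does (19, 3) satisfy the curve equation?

no

y² = 3² ≡ 9; x³ + 12x + 12 = 7099 ≡ 0 (mod 31). 9 ≠ 0.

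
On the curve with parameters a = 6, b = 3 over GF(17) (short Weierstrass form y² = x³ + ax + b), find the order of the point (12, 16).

2P: tangent at (12, 16): λ = (3·12² + 6)/(2·16) ≡ 13/15. 15⁻¹ ≡ 8 (mod 17) since 15·8 = 120 ≡ 1, so λ ≡ 13·8 ≡ 2.
  x = λ² - 12 - 12 = 4 - 24 ≡ 14; y = λ·(12 - 14) - 16 ≡ 14. → (14, 14)
3P: (14, 14) + (12, 16). λ = (16 - 14)/(12 - 14) ≡ 2/15 mod 17. 15⁻¹ ≡ 8 (mod 17) since 15·8 = 120 ≡ 1, so λ ≡ 16.
  x = λ² - 14 - 12 = 256 - 26 ≡ 9; y = λ·(14 - 9) - 14 ≡ 15. → (9, 15)
4P: (9, 15) + (12, 16). λ = (16 - 15)/(12 - 9) ≡ 1/3 mod 17. 3⁻¹ ≡ 6 (mod 17) since 3·6 = 18 ≡ 1, so λ ≡ 6.
  x = λ² - 9 - 12 = 36 - 21 ≡ 15; y = λ·(9 - 15) - 15 ≡ 0. → (15, 0)
5P: (15, 0) + (12, 16). λ = (16 - 0)/(12 - 15) ≡ 16/14 mod 17. 14⁻¹ ≡ 11 (mod 17) since 14·11 = 154 ≡ 1, so λ ≡ 6.
  x = λ² - 15 - 12 = 36 - 27 ≡ 9; y = λ·(15 - 9) - 0 ≡ 2. → (9, 2)
6P: (9, 2) + (12, 16). λ = (16 - 2)/(12 - 9) ≡ 14/3 mod 17. 3⁻¹ ≡ 6 (mod 17) since 3·6 = 18 ≡ 1, so λ ≡ 16.
  x = λ² - 9 - 12 = 256 - 21 ≡ 14; y = λ·(9 - 14) - 2 ≡ 3. → (14, 3)
7P: (14, 3) + (12, 16). λ = (16 - 3)/(12 - 14) ≡ 13/15 mod 17. 15⁻¹ ≡ 8 (mod 17), so λ ≡ 2.
  x = λ² - 14 - 12 = 4 - 26 ≡ 12; y = λ·(14 - 12) - 3 ≡ 1. → (12, 1)
8P: (12, 1) + (12, 16): same x and y₁ ≡ -y₂, so the sum is ∞.
8P = ∞, so the order is 8.

8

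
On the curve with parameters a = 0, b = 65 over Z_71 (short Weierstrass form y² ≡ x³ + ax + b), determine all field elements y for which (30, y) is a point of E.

x³ + 0x + 65 = 27065 ≡ 14 (mod 71).
14 is a non-residue mod 71; no y exists.

none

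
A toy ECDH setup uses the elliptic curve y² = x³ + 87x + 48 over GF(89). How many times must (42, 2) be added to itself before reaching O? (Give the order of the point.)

2P: tangent at (42, 2): λ = (3·42² + 87)/(2·2) ≡ 39/4. 4⁻¹ ≡ 67 (mod 89), so λ ≡ 39·67 ≡ 32.
  x = λ² - 42 - 42 = 1024 - 84 ≡ 50; y = λ·(42 - 50) - 2 ≡ 9. → (50, 9)
3P: (50, 9) + (42, 2). λ = (2 - 9)/(42 - 50) ≡ 82/81 mod 89. 81⁻¹ ≡ 11 (mod 89), so λ ≡ 12.
  x = λ² - 50 - 42 = 144 - 92 ≡ 52; y = λ·(50 - 52) - 9 ≡ 56. → (52, 56)
4P: (52, 56) + (42, 2). λ = (2 - 56)/(42 - 52) ≡ 35/79 mod 89. 79⁻¹ ≡ 80 (mod 89), so λ ≡ 41.
  x = λ² - 52 - 42 = 1681 - 94 ≡ 74; y = λ·(52 - 74) - 56 ≡ 21. → (74, 21)
5P: (74, 21) + (42, 2). λ = (2 - 21)/(42 - 74) ≡ 70/57 mod 89. 57⁻¹ ≡ 25 (mod 89), so λ ≡ 59.
  x = λ² - 74 - 42 = 3481 - 116 ≡ 72; y = λ·(74 - 72) - 21 ≡ 8. → (72, 8)
6P: (72, 8) + (42, 2). λ = (2 - 8)/(42 - 72) ≡ 83/59 mod 89. 59⁻¹ ≡ 86 (mod 89), so λ ≡ 18.
  x = λ² - 72 - 42 = 324 - 114 ≡ 32; y = λ·(72 - 32) - 8 ≡ 0. → (32, 0)
7P: (32, 0) + (42, 2). λ = (2 - 0)/(42 - 32) ≡ 2/10 mod 89. 10⁻¹ ≡ 9 (mod 89), so λ ≡ 18.
  x = λ² - 32 - 42 = 324 - 74 ≡ 72; y = λ·(32 - 72) - 0 ≡ 81. → (72, 81)
8P: (72, 81) + (42, 2). λ = (2 - 81)/(42 - 72) ≡ 10/59 mod 89. 59⁻¹ ≡ 86 (mod 89) since 59·86 = 5074 ≡ 1, so λ ≡ 59.
  x = λ² - 72 - 42 = 3481 - 114 ≡ 74; y = λ·(72 - 74) - 81 ≡ 68. → (74, 68)
9P: (74, 68) + (42, 2). λ = (2 - 68)/(42 - 74) ≡ 23/57 mod 89. 57⁻¹ ≡ 25 (mod 89), so λ ≡ 41.
  x = λ² - 74 - 42 = 1681 - 116 ≡ 52; y = λ·(74 - 52) - 68 ≡ 33. → (52, 33)
10P: (52, 33) + (42, 2). λ = (2 - 33)/(42 - 52) ≡ 58/79 mod 89. 79⁻¹ ≡ 80 (mod 89), so λ ≡ 12.
  x = λ² - 52 - 42 = 144 - 94 ≡ 50; y = λ·(52 - 50) - 33 ≡ 80. → (50, 80)
11P: (50, 80) + (42, 2). λ = (2 - 80)/(42 - 50) ≡ 11/81 mod 89. 81⁻¹ ≡ 11 (mod 89), so λ ≡ 32.
  x = λ² - 50 - 42 = 1024 - 92 ≡ 42; y = λ·(50 - 42) - 80 ≡ 87. → (42, 87)
12P: (42, 87) + (42, 2): same x and y₁ ≡ -y₂, so the sum is O.
12P = O, so the order is 12.

12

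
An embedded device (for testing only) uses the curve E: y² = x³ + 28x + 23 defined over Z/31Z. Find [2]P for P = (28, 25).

tangent at (28, 25): λ = (3·28² + 28)/(2·25) ≡ 24/19. 19⁻¹ ≡ 18 (mod 31), so λ ≡ 24·18 ≡ 29.
  x = λ² - 28 - 28 = 841 - 56 ≡ 10; y = λ·(28 - 10) - 25 ≡ 1. → (10, 1)

(10, 1)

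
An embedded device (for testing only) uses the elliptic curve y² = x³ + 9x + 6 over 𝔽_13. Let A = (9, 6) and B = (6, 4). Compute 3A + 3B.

(6, 4)

First 3A:
Repeated addition: build up to 3A.
2A: tangent at (9, 6): λ = (3·9² + 9)/(2·6) ≡ 5/12. 12⁻¹ ≡ 12 (mod 13) since 12·12 = 144 ≡ 1, so λ ≡ 5·12 ≡ 8.
  x = λ² - 9 - 9 = 64 - 18 ≡ 7; y = λ·(9 - 7) - 6 ≡ 10. → (7, 10)
3A: (7, 10) + (9, 6). λ = (6 - 10)/(9 - 7) ≡ 9/2 mod 13. 2⁻¹ ≡ 7 (mod 13) since 2·7 = 14 ≡ 1, so λ ≡ 11.
  x = λ² - 7 - 9 = 121 - 16 ≡ 1; y = λ·(7 - 1) - 10 ≡ 4. → (1, 4)
3A = (1, 4).
Next 3B:
Repeated addition: build up to 3B.
2B: tangent at (6, 4): λ = (3·6² + 9)/(2·4) ≡ 0/8. 8⁻¹ ≡ 5 (mod 13), so λ ≡ 0·5 ≡ 0.
  x = λ² - 6 - 6 = 0 - 12 ≡ 1; y = λ·(6 - 1) - 4 ≡ 9. → (1, 9)
3B: (1, 9) + (6, 4). λ = (4 - 9)/(6 - 1) ≡ 8/5 mod 13. 5⁻¹ ≡ 8 (mod 13) since 5·8 = 40 ≡ 1, so λ ≡ 12.
  x = λ² - 1 - 6 = 144 - 7 ≡ 7; y = λ·(1 - 7) - 9 ≡ 10. → (7, 10)
3B = (7, 10).
Finally 3A + 3B:
(1, 4) + (7, 10). λ = (10 - 4)/(7 - 1) ≡ 6/6 mod 13. 6⁻¹ ≡ 11 (mod 13) since 6·11 = 66 ≡ 1, so λ ≡ 1.
  x = λ² - 1 - 7 = 1 - 8 ≡ 6; y = λ·(1 - 6) - 4 ≡ 4. → (6, 4)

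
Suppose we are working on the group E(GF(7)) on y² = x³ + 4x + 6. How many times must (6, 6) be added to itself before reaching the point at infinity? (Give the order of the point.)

2P: tangent at (6, 6): λ = (3·6² + 4)/(2·6) ≡ 0/5. 5⁻¹ ≡ 3 (mod 7), so λ ≡ 0·3 ≡ 0.
  x = λ² - 6 - 6 = 0 - 12 ≡ 2; y = λ·(6 - 2) - 6 ≡ 1. → (2, 1)
3P: (2, 1) + (6, 6). λ = (6 - 1)/(6 - 2) ≡ 5/4 mod 7. 4⁻¹ ≡ 2 (mod 7), so λ ≡ 3.
  x = λ² - 2 - 6 = 9 - 8 ≡ 1; y = λ·(2 - 1) - 1 ≡ 2. → (1, 2)
4P: (1, 2) + (6, 6). λ = (6 - 2)/(6 - 1) ≡ 4/5 mod 7. 5⁻¹ ≡ 3 (mod 7), so λ ≡ 5.
  x = λ² - 1 - 6 = 25 - 7 ≡ 4; y = λ·(1 - 4) - 2 ≡ 4. → (4, 4)
5P: (4, 4) + (6, 6). λ = (6 - 4)/(6 - 4) ≡ 2/2 mod 7. 2⁻¹ ≡ 4 (mod 7), so λ ≡ 1.
  x = λ² - 4 - 6 = 1 - 10 ≡ 5; y = λ·(4 - 5) - 4 ≡ 2. → (5, 2)
6P: (5, 2) + (6, 6). λ = (6 - 2)/(6 - 5) ≡ 4/1 mod 7. 1⁻¹ ≡ 1 (mod 7), so λ ≡ 4.
  x = λ² - 5 - 6 = 16 - 11 ≡ 5; y = λ·(5 - 5) - 2 ≡ 5. → (5, 5)
7P: (5, 5) + (6, 6). λ = (6 - 5)/(6 - 5) ≡ 1/1 mod 7. 1⁻¹ ≡ 1 (mod 7) since 1·1 = 1 ≡ 1, so λ ≡ 1.
  x = λ² - 5 - 6 = 1 - 11 ≡ 4; y = λ·(5 - 4) - 5 ≡ 3. → (4, 3)
8P: (4, 3) + (6, 6). λ = (6 - 3)/(6 - 4) ≡ 3/2 mod 7. 2⁻¹ ≡ 4 (mod 7), so λ ≡ 5.
  x = λ² - 4 - 6 = 25 - 10 ≡ 1; y = λ·(4 - 1) - 3 ≡ 5. → (1, 5)
9P: (1, 5) + (6, 6). λ = (6 - 5)/(6 - 1) ≡ 1/5 mod 7. 5⁻¹ ≡ 3 (mod 7) since 5·3 = 15 ≡ 1, so λ ≡ 3.
  x = λ² - 1 - 6 = 9 - 7 ≡ 2; y = λ·(1 - 2) - 5 ≡ 6. → (2, 6)
10P: (2, 6) + (6, 6). λ = (6 - 6)/(6 - 2) ≡ 0/4 mod 7. 4⁻¹ ≡ 2 (mod 7), so λ ≡ 0.
  x = λ² - 2 - 6 = 0 - 8 ≡ 6; y = λ·(2 - 6) - 6 ≡ 1. → (6, 1)
11P: (6, 1) + (6, 6): same x and y₁ ≡ -y₂, so the sum is the point at infinity.
11P = the point at infinity, so the order is 11.

11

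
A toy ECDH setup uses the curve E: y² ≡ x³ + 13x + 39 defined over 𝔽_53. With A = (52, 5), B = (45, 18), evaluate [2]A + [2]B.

(12, 11)

First 2A:
Repeated addition: build up to 2A.
2A: tangent at (52, 5): λ = (3·52² + 13)/(2·5) ≡ 16/10. 10⁻¹ ≡ 16 (mod 53), so λ ≡ 16·16 ≡ 44.
  x = λ² - 52 - 52 = 1936 - 104 ≡ 30; y = λ·(52 - 30) - 5 ≡ 9. → (30, 9)
2A = (30, 9).
Next 2B:
Repeated addition: build up to 2B.
2B: tangent at (45, 18): λ = (3·45² + 13)/(2·18) ≡ 46/36. 36⁻¹ ≡ 28 (mod 53) since 36·28 = 1008 ≡ 1, so λ ≡ 46·28 ≡ 16.
  x = λ² - 45 - 45 = 256 - 90 ≡ 7; y = λ·(45 - 7) - 18 ≡ 7. → (7, 7)
2B = (7, 7).
Finally 2A + 2B:
(30, 9) + (7, 7). λ = (7 - 9)/(7 - 30) ≡ 51/30 mod 53. 30⁻¹ ≡ 23 (mod 53), so λ ≡ 7.
  x = λ² - 30 - 7 = 49 - 37 ≡ 12; y = λ·(30 - 12) - 9 ≡ 11. → (12, 11)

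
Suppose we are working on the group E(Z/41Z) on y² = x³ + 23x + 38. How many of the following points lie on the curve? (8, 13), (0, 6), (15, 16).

(8, 13): 13² ≡ 5, rhs ≡ 37 → off.
(0, 6): 6² ≡ 36, rhs ≡ 38 → off.
(15, 16): 16² ≡ 10, rhs ≡ 27 → off.

0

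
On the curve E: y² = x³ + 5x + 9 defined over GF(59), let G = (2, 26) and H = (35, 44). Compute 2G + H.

First 2G:
Repeated addition: build up to 2G.
2G: tangent at (2, 26): λ = (3·2² + 5)/(2·26) ≡ 17/52. 52⁻¹ ≡ 42 (mod 59), so λ ≡ 17·42 ≡ 6.
  x = λ² - 2 - 2 = 36 - 4 ≡ 32; y = λ·(2 - 32) - 26 ≡ 30. → (32, 30)
2G = (32, 30).
Finally 2G + H:
(32, 30) + (35, 44). λ = (44 - 30)/(35 - 32) ≡ 14/3 mod 59. 3⁻¹ ≡ 20 (mod 59), so λ ≡ 44.
  x = λ² - 32 - 35 = 1936 - 67 ≡ 40; y = λ·(32 - 40) - 30 ≡ 31. → (40, 31)

(40, 31)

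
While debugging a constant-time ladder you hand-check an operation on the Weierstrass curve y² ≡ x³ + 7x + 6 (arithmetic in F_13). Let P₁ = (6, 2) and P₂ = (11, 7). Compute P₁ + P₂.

(10, 7)

(6, 2) + (11, 7). λ = (7 - 2)/(11 - 6) ≡ 5/5 mod 13. 5⁻¹ ≡ 8 (mod 13), so λ ≡ 1.
  x = λ² - 6 - 11 = 1 - 17 ≡ 10; y = λ·(6 - 10) - 2 ≡ 7. → (10, 7)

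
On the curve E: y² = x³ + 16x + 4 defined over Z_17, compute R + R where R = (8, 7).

(16, 15)

tangent at (8, 7): λ = (3·8² + 16)/(2·7) ≡ 4/14. 14⁻¹ ≡ 11 (mod 17) since 14·11 = 154 ≡ 1, so λ ≡ 4·11 ≡ 10.
  x = λ² - 8 - 8 = 100 - 16 ≡ 16; y = λ·(8 - 16) - 7 ≡ 15. → (16, 15)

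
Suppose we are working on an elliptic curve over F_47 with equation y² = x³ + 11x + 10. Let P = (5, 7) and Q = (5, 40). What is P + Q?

The two points share x = 5 and their y-coordinates satisfy 7 + 40 ≡ 0 (mod 47), so they are inverses. Their sum is O.

O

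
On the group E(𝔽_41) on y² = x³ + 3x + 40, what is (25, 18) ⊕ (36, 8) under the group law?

(25, 18) + (36, 8). λ = (8 - 18)/(36 - 25) ≡ 31/11 mod 41. 11⁻¹ ≡ 15 (mod 41), so λ ≡ 14.
  x = λ² - 25 - 36 = 196 - 61 ≡ 12; y = λ·(25 - 12) - 18 ≡ 0. → (12, 0)

(12, 0)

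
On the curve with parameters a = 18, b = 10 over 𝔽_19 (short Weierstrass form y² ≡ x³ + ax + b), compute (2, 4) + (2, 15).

O

The two points share x = 2 and their y-coordinates satisfy 4 + 15 ≡ 0 (mod 19), so they are inverses. Their sum is O.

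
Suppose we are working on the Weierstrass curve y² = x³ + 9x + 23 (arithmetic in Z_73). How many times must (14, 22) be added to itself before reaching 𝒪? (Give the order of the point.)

2P: tangent at (14, 22): λ = (3·14² + 9)/(2·22) ≡ 13/44. 44⁻¹ ≡ 5 (mod 73), so λ ≡ 13·5 ≡ 65.
  x = λ² - 14 - 14 = 4225 - 28 ≡ 36; y = λ·(14 - 36) - 22 ≡ 8. → (36, 8)
3P: (36, 8) + (14, 22). λ = (22 - 8)/(14 - 36) ≡ 14/51 mod 73. 51⁻¹ ≡ 63 (mod 73), so λ ≡ 6.
  x = λ² - 36 - 14 = 36 - 50 ≡ 59; y = λ·(36 - 59) - 8 ≡ 0. → (59, 0)
4P: (59, 0) + (14, 22). λ = (22 - 0)/(14 - 59) ≡ 22/28 mod 73. 28⁻¹ ≡ 60 (mod 73), so λ ≡ 6.
  x = λ² - 59 - 14 = 36 - 73 ≡ 36; y = λ·(59 - 36) - 0 ≡ 65. → (36, 65)
5P: (36, 65) + (14, 22). λ = (22 - 65)/(14 - 36) ≡ 30/51 mod 73. 51⁻¹ ≡ 63 (mod 73), so λ ≡ 65.
  x = λ² - 36 - 14 = 4225 - 50 ≡ 14; y = λ·(36 - 14) - 65 ≡ 51. → (14, 51)
6P: (14, 51) + (14, 22): same x and y₁ ≡ -y₂, so the sum is 𝒪.
6P = 𝒪, so the order is 6.

6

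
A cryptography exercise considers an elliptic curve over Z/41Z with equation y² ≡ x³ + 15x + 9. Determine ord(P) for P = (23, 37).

2P: tangent at (23, 37): λ = (3·23² + 15)/(2·37) ≡ 3/33. 33⁻¹ ≡ 5 (mod 41) since 33·5 = 165 ≡ 1, so λ ≡ 3·5 ≡ 15.
  x = λ² - 23 - 23 = 225 - 46 ≡ 15; y = λ·(23 - 15) - 37 ≡ 1. → (15, 1)
3P: (15, 1) + (23, 37). λ = (37 - 1)/(23 - 15) ≡ 36/8 mod 41. 8⁻¹ ≡ 36 (mod 41) since 8·36 = 288 ≡ 1, so λ ≡ 25.
  x = λ² - 15 - 23 = 625 - 38 ≡ 13; y = λ·(15 - 13) - 1 ≡ 8. → (13, 8)
4P: (13, 8) + (23, 37). λ = (37 - 8)/(23 - 13) ≡ 29/10 mod 41. 10⁻¹ ≡ 37 (mod 41) since 10·37 = 370 ≡ 1, so λ ≡ 7.
  x = λ² - 13 - 23 = 49 - 36 ≡ 13; y = λ·(13 - 13) - 8 ≡ 33. → (13, 33)
5P: (13, 33) + (23, 37). λ = (37 - 33)/(23 - 13) ≡ 4/10 mod 41. 10⁻¹ ≡ 37 (mod 41) since 10·37 = 370 ≡ 1, so λ ≡ 25.
  x = λ² - 13 - 23 = 625 - 36 ≡ 15; y = λ·(13 - 15) - 33 ≡ 40. → (15, 40)
6P: (15, 40) + (23, 37). λ = (37 - 40)/(23 - 15) ≡ 38/8 mod 41. 8⁻¹ ≡ 36 (mod 41), so λ ≡ 15.
  x = λ² - 15 - 23 = 225 - 38 ≡ 23; y = λ·(15 - 23) - 40 ≡ 4. → (23, 4)
7P: (23, 4) + (23, 37): same x and y₁ ≡ -y₂, so the sum is O.
7P = O, so the order is 7.

7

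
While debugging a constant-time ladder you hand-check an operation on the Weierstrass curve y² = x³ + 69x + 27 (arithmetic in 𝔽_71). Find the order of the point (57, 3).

12

2P: tangent at (57, 3): λ = (3·57² + 69)/(2·3) ≡ 18/6. 6⁻¹ ≡ 12 (mod 71) since 6·12 = 72 ≡ 1, so λ ≡ 18·12 ≡ 3.
  x = λ² - 57 - 57 = 9 - 114 ≡ 37; y = λ·(57 - 37) - 3 ≡ 57. → (37, 57)
3P: (37, 57) + (57, 3). λ = (3 - 57)/(57 - 37) ≡ 17/20 mod 71. 20⁻¹ ≡ 32 (mod 71) since 20·32 = 640 ≡ 1, so λ ≡ 47.
  x = λ² - 37 - 57 = 2209 - 94 ≡ 56; y = λ·(37 - 56) - 57 ≡ 44. → (56, 44)
4P: (56, 44) + (57, 3). λ = (3 - 44)/(57 - 56) ≡ 30/1 mod 71. 1⁻¹ ≡ 1 (mod 71) since 1·1 = 1 ≡ 1, so λ ≡ 30.
  x = λ² - 56 - 57 = 900 - 113 ≡ 6; y = λ·(56 - 6) - 44 ≡ 36. → (6, 36)
5P: (6, 36) + (57, 3). λ = (3 - 36)/(57 - 6) ≡ 38/51 mod 71. 51⁻¹ ≡ 39 (mod 71), so λ ≡ 62.
  x = λ² - 6 - 57 = 3844 - 63 ≡ 18; y = λ·(6 - 18) - 36 ≡ 1. → (18, 1)
6P: (18, 1) + (57, 3). λ = (3 - 1)/(57 - 18) ≡ 2/39 mod 71. 39⁻¹ ≡ 51 (mod 71), so λ ≡ 31.
  x = λ² - 18 - 57 = 961 - 75 ≡ 34; y = λ·(18 - 34) - 1 ≡ 0. → (34, 0)
7P: (34, 0) + (57, 3). λ = (3 - 0)/(57 - 34) ≡ 3/23 mod 71. 23⁻¹ ≡ 34 (mod 71) since 23·34 = 782 ≡ 1, so λ ≡ 31.
  x = λ² - 34 - 57 = 961 - 91 ≡ 18; y = λ·(34 - 18) - 0 ≡ 70. → (18, 70)
8P: (18, 70) + (57, 3). λ = (3 - 70)/(57 - 18) ≡ 4/39 mod 71. 39⁻¹ ≡ 51 (mod 71) since 39·51 = 1989 ≡ 1, so λ ≡ 62.
  x = λ² - 18 - 57 = 3844 - 75 ≡ 6; y = λ·(18 - 6) - 70 ≡ 35. → (6, 35)
9P: (6, 35) + (57, 3). λ = (3 - 35)/(57 - 6) ≡ 39/51 mod 71. 51⁻¹ ≡ 39 (mod 71), so λ ≡ 30.
  x = λ² - 6 - 57 = 900 - 63 ≡ 56; y = λ·(6 - 56) - 35 ≡ 27. → (56, 27)
10P: (56, 27) + (57, 3). λ = (3 - 27)/(57 - 56) ≡ 47/1 mod 71. 1⁻¹ ≡ 1 (mod 71) since 1·1 = 1 ≡ 1, so λ ≡ 47.
  x = λ² - 56 - 57 = 2209 - 113 ≡ 37; y = λ·(56 - 37) - 27 ≡ 14. → (37, 14)
11P: (37, 14) + (57, 3). λ = (3 - 14)/(57 - 37) ≡ 60/20 mod 71. 20⁻¹ ≡ 32 (mod 71) since 20·32 = 640 ≡ 1, so λ ≡ 3.
  x = λ² - 37 - 57 = 9 - 94 ≡ 57; y = λ·(37 - 57) - 14 ≡ 68. → (57, 68)
12P: (57, 68) + (57, 3): same x and y₁ ≡ -y₂, so the sum is the point at infinity.
12P = the point at infinity, so the order is 12.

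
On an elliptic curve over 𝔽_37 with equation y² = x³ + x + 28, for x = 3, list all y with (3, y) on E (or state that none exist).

13, 24

x³ + 1x + 28 = 58 ≡ 21 (mod 37).
Square roots of 21 mod 37: 13 and 24 (since 13² = 169 ≡ 21).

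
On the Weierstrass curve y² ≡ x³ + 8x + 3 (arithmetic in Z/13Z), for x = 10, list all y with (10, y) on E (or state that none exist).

x³ + 8x + 3 = 1083 ≡ 4 (mod 13).
Square roots of 4 mod 13: 2 and 11 (since 2² = 4 ≡ 4).

2, 11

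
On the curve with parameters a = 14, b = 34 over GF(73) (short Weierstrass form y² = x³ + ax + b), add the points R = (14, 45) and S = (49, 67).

(71, 61)

(14, 45) + (49, 67). λ = (67 - 45)/(49 - 14) ≡ 22/35 mod 73. 35⁻¹ ≡ 48 (mod 73) since 35·48 = 1680 ≡ 1, so λ ≡ 34.
  x = λ² - 14 - 49 = 1156 - 63 ≡ 71; y = λ·(14 - 71) - 45 ≡ 61. → (71, 61)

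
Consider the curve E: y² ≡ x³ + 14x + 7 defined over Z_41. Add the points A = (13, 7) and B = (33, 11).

(13, 7) + (33, 11). λ = (11 - 7)/(33 - 13) ≡ 4/20 mod 41. 20⁻¹ ≡ 39 (mod 41) since 20·39 = 780 ≡ 1, so λ ≡ 33.
  x = λ² - 13 - 33 = 1089 - 46 ≡ 18; y = λ·(13 - 18) - 7 ≡ 33. → (18, 33)

(18, 33)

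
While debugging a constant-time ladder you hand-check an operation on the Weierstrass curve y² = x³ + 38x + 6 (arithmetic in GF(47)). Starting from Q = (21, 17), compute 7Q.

(43, 5)

Repeated addition: build up to 7Q.
2Q: tangent at (21, 17): λ = (3·21² + 38)/(2·17) ≡ 45/34. 34⁻¹ ≡ 18 (mod 47) since 34·18 = 612 ≡ 1, so λ ≡ 45·18 ≡ 11.
  x = λ² - 21 - 21 = 121 - 42 ≡ 32; y = λ·(21 - 32) - 17 ≡ 3. → (32, 3)
3Q: (32, 3) + (21, 17). λ = (17 - 3)/(21 - 32) ≡ 14/36 mod 47. 36⁻¹ ≡ 17 (mod 47) since 36·17 = 612 ≡ 1, so λ ≡ 3.
  x = λ² - 32 - 21 = 9 - 53 ≡ 3; y = λ·(32 - 3) - 3 ≡ 37. → (3, 37)
4Q: (3, 37) + (21, 17). λ = (17 - 37)/(21 - 3) ≡ 27/18 mod 47. 18⁻¹ ≡ 34 (mod 47) since 18·34 = 612 ≡ 1, so λ ≡ 25.
  x = λ² - 3 - 21 = 625 - 24 ≡ 37; y = λ·(3 - 37) - 37 ≡ 6. → (37, 6)
5Q: (37, 6) + (21, 17). λ = (17 - 6)/(21 - 37) ≡ 11/31 mod 47. 31⁻¹ ≡ 44 (mod 47), so λ ≡ 14.
  x = λ² - 37 - 21 = 196 - 58 ≡ 44; y = λ·(37 - 44) - 6 ≡ 37. → (44, 37)
6Q: (44, 37) + (21, 17). λ = (17 - 37)/(21 - 44) ≡ 27/24 mod 47. 24⁻¹ ≡ 2 (mod 47), so λ ≡ 7.
  x = λ² - 44 - 21 = 49 - 65 ≡ 31; y = λ·(44 - 31) - 37 ≡ 7. → (31, 7)
7Q: (31, 7) + (21, 17). λ = (17 - 7)/(21 - 31) ≡ 10/37 mod 47. 37⁻¹ ≡ 14 (mod 47), so λ ≡ 46.
  x = λ² - 31 - 21 = 2116 - 52 ≡ 43; y = λ·(31 - 43) - 7 ≡ 5. → (43, 5)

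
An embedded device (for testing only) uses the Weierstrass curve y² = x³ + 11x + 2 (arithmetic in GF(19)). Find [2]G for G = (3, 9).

tangent at (3, 9): λ = (3·3² + 11)/(2·9) ≡ 0/18. 18⁻¹ ≡ 18 (mod 19), so λ ≡ 0·18 ≡ 0.
  x = λ² - 3 - 3 = 0 - 6 ≡ 13; y = λ·(3 - 13) - 9 ≡ 10. → (13, 10)

(13, 10)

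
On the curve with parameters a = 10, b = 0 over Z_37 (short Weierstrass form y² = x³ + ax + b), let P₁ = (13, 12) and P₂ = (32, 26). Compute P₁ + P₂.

(13, 12) + (32, 26). λ = (26 - 12)/(32 - 13) ≡ 14/19 mod 37. 19⁻¹ ≡ 2 (mod 37), so λ ≡ 28.
  x = λ² - 13 - 32 = 784 - 45 ≡ 36; y = λ·(13 - 36) - 12 ≡ 10. → (36, 10)

(36, 10)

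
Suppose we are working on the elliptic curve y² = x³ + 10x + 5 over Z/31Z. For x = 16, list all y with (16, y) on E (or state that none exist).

13, 18

x³ + 10x + 5 = 4261 ≡ 14 (mod 31).
Square roots of 14 mod 31: 13 and 18 (since 13² = 169 ≡ 14).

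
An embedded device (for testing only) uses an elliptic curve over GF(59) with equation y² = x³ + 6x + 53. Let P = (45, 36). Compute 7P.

(39, 55)

Double-and-add on 7 = (111)₂. Start with P = (45, 36) for the leading 1-bit.
double: tangent at (45, 36): λ = (3·45² + 6)/(2·36) ≡ 4/13. 13⁻¹ ≡ 50 (mod 59), so λ ≡ 4·50 ≡ 23.
  x = λ² - 45 - 45 = 529 - 90 ≡ 26; y = λ·(45 - 26) - 36 ≡ 47. → (26, 47)
add P: (26, 47) + (45, 36). λ = (36 - 47)/(45 - 26) ≡ 48/19 mod 59. 19⁻¹ ≡ 28 (mod 59), so λ ≡ 46.
  x = λ² - 26 - 45 = 2116 - 71 ≡ 39; y = λ·(26 - 39) - 47 ≡ 4. → (39, 4)
double: tangent at (39, 4): λ = (3·39² + 6)/(2·4) ≡ 26/8. 8⁻¹ ≡ 37 (mod 59), so λ ≡ 26·37 ≡ 18.
  x = λ² - 39 - 39 = 324 - 78 ≡ 10; y = λ·(39 - 10) - 4 ≡ 46. → (10, 46)
add P: (10, 46) + (45, 36). λ = (36 - 46)/(45 - 10) ≡ 49/35 mod 59. 35⁻¹ ≡ 27 (mod 59), so λ ≡ 25.
  x = λ² - 10 - 45 = 625 - 55 ≡ 39; y = λ·(10 - 39) - 46 ≡ 55. → (39, 55)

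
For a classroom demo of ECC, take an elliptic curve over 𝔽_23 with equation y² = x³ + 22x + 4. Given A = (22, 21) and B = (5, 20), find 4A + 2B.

First 4A:
Repeated addition: build up to 4A.
2A: tangent at (22, 21): λ = (3·22² + 22)/(2·21) ≡ 2/19. 19⁻¹ ≡ 17 (mod 23) since 19·17 = 323 ≡ 1, so λ ≡ 2·17 ≡ 11.
  x = λ² - 22 - 22 = 121 - 44 ≡ 8; y = λ·(22 - 8) - 21 ≡ 18. → (8, 18)
3A: (8, 18) + (22, 21). λ = (21 - 18)/(22 - 8) ≡ 3/14 mod 23. 14⁻¹ ≡ 5 (mod 23) since 14·5 = 70 ≡ 1, so λ ≡ 15.
  x = λ² - 8 - 22 = 225 - 30 ≡ 11; y = λ·(8 - 11) - 18 ≡ 6. → (11, 6)
4A: (11, 6) + (22, 21). λ = (21 - 6)/(22 - 11) ≡ 15/11 mod 23. 11⁻¹ ≡ 21 (mod 23), so λ ≡ 16.
  x = λ² - 11 - 22 = 256 - 33 ≡ 16; y = λ·(11 - 16) - 6 ≡ 6. → (16, 6)
4A = (16, 6).
Next 2B:
Repeated addition: build up to 2B.
2B: tangent at (5, 20): λ = (3·5² + 22)/(2·20) ≡ 5/17. 17⁻¹ ≡ 19 (mod 23), so λ ≡ 5·19 ≡ 3.
  x = λ² - 5 - 5 = 9 - 10 ≡ 22; y = λ·(5 - 22) - 20 ≡ 21. → (22, 21)
2B = (22, 21).
Finally 4A + 2B:
(16, 6) + (22, 21). λ = (21 - 6)/(22 - 16) ≡ 15/6 mod 23. 6⁻¹ ≡ 4 (mod 23) since 6·4 = 24 ≡ 1, so λ ≡ 14.
  x = λ² - 16 - 22 = 196 - 38 ≡ 20; y = λ·(16 - 20) - 6 ≡ 7. → (20, 7)

(20, 7)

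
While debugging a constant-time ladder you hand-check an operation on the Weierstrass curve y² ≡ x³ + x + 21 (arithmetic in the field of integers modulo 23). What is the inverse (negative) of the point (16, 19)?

(16, 4)

-(16, 19) = (16, -19 mod 23) = (16, 4).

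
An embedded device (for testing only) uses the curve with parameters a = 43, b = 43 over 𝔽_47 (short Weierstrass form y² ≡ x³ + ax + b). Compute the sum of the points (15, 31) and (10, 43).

(24, 0)

(15, 31) + (10, 43). λ = (43 - 31)/(10 - 15) ≡ 12/42 mod 47. 42⁻¹ ≡ 28 (mod 47), so λ ≡ 7.
  x = λ² - 15 - 10 = 49 - 25 ≡ 24; y = λ·(15 - 24) - 31 ≡ 0. → (24, 0)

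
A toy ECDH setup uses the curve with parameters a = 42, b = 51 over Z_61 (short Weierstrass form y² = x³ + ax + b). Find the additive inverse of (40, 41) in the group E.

-(40, 41) = (40, -41 mod 61) = (40, 20).

(40, 20)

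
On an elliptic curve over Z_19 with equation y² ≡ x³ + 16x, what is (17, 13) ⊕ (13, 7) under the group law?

(15, 9)

(17, 13) + (13, 7). λ = (7 - 13)/(13 - 17) ≡ 13/15 mod 19. 15⁻¹ ≡ 14 (mod 19) since 15·14 = 210 ≡ 1, so λ ≡ 11.
  x = λ² - 17 - 13 = 121 - 30 ≡ 15; y = λ·(17 - 15) - 13 ≡ 9. → (15, 9)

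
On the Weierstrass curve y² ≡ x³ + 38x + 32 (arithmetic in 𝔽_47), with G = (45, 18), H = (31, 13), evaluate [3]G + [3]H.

First 3G:
Repeated addition: build up to 3G.
2G: tangent at (45, 18): λ = (3·45² + 38)/(2·18) ≡ 3/36. 36⁻¹ ≡ 17 (mod 47), so λ ≡ 3·17 ≡ 4.
  x = λ² - 45 - 45 = 16 - 90 ≡ 20; y = λ·(45 - 20) - 18 ≡ 35. → (20, 35)
3G: (20, 35) + (45, 18). λ = (18 - 35)/(45 - 20) ≡ 30/25 mod 47. 25⁻¹ ≡ 32 (mod 47) since 25·32 = 800 ≡ 1, so λ ≡ 20.
  x = λ² - 20 - 45 = 400 - 65 ≡ 6; y = λ·(20 - 6) - 35 ≡ 10. → (6, 10)
3G = (6, 10).
Next 3H:
Repeated addition: build up to 3H.
2H: tangent at (31, 13): λ = (3·31² + 38)/(2·13) ≡ 7/26. 26⁻¹ ≡ 38 (mod 47), so λ ≡ 7·38 ≡ 31.
  x = λ² - 31 - 31 = 961 - 62 ≡ 6; y = λ·(31 - 6) - 13 ≡ 10. → (6, 10)
3H: (6, 10) + (31, 13). λ = (13 - 10)/(31 - 6) ≡ 3/25 mod 47. 25⁻¹ ≡ 32 (mod 47), so λ ≡ 2.
  x = λ² - 6 - 31 = 4 - 37 ≡ 14; y = λ·(6 - 14) - 10 ≡ 21. → (14, 21)
3H = (14, 21).
Finally 3G + 3H:
(6, 10) + (14, 21). λ = (21 - 10)/(14 - 6) ≡ 11/8 mod 47. 8⁻¹ ≡ 6 (mod 47), so λ ≡ 19.
  x = λ² - 6 - 14 = 361 - 20 ≡ 12; y = λ·(6 - 12) - 10 ≡ 17. → (12, 17)

(12, 17)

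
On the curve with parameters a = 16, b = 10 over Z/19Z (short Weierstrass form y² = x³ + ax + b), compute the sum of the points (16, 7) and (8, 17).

(12, 7)

(16, 7) + (8, 17). λ = (17 - 7)/(8 - 16) ≡ 10/11 mod 19. 11⁻¹ ≡ 7 (mod 19), so λ ≡ 13.
  x = λ² - 16 - 8 = 169 - 24 ≡ 12; y = λ·(16 - 12) - 7 ≡ 7. → (12, 7)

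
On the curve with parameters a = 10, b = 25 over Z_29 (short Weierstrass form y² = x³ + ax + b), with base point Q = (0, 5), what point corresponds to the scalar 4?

(3, 13)

Repeated addition: build up to 4Q.
2Q: tangent at (0, 5): λ = (3·0² + 10)/(2·5) ≡ 10/10. 10⁻¹ ≡ 3 (mod 29), so λ ≡ 10·3 ≡ 1.
  x = λ² - 0 - 0 = 1 - 0 ≡ 1; y = λ·(0 - 1) - 5 ≡ 23. → (1, 23)
3Q: (1, 23) + (0, 5). λ = (5 - 23)/(0 - 1) ≡ 11/28 mod 29. 28⁻¹ ≡ 28 (mod 29), so λ ≡ 18.
  x = λ² - 1 - 0 = 324 - 1 ≡ 4; y = λ·(1 - 4) - 23 ≡ 10. → (4, 10)
4Q: (4, 10) + (0, 5). λ = (5 - 10)/(0 - 4) ≡ 24/25 mod 29. 25⁻¹ ≡ 7 (mod 29) since 25·7 = 175 ≡ 1, so λ ≡ 23.
  x = λ² - 4 - 0 = 529 - 4 ≡ 3; y = λ·(4 - 3) - 10 ≡ 13. → (3, 13)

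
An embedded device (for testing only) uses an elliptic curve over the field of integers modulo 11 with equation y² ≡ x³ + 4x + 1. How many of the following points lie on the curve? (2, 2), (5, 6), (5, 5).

2

(2, 2): 2² ≡ 4, rhs ≡ 6 → off.
(5, 6): 6² ≡ 3, rhs ≡ 3 → on.
(5, 5): 5² ≡ 3, rhs ≡ 3 → on.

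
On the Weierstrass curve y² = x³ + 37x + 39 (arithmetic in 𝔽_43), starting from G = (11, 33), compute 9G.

(11, 33)

Repeated addition: build up to 9G.
2G: tangent at (11, 33): λ = (3·11² + 37)/(2·33) ≡ 13/23. 23⁻¹ ≡ 15 (mod 43), so λ ≡ 13·15 ≡ 23.
  x = λ² - 11 - 11 = 529 - 22 ≡ 34; y = λ·(11 - 34) - 33 ≡ 40. → (34, 40)
3G: (34, 40) + (11, 33). λ = (33 - 40)/(11 - 34) ≡ 36/20 mod 43. 20⁻¹ ≡ 28 (mod 43) since 20·28 = 560 ≡ 1, so λ ≡ 19.
  x = λ² - 34 - 11 = 361 - 45 ≡ 15; y = λ·(34 - 15) - 40 ≡ 20. → (15, 20)
4G: (15, 20) + (11, 33). λ = (33 - 20)/(11 - 15) ≡ 13/39 mod 43. 39⁻¹ ≡ 32 (mod 43), so λ ≡ 29.
  x = λ² - 15 - 11 = 841 - 26 ≡ 41; y = λ·(15 - 41) - 20 ≡ 0. → (41, 0)
5G: (41, 0) + (11, 33). λ = (33 - 0)/(11 - 41) ≡ 33/13 mod 43. 13⁻¹ ≡ 10 (mod 43), so λ ≡ 29.
  x = λ² - 41 - 11 = 841 - 52 ≡ 15; y = λ·(41 - 15) - 0 ≡ 23. → (15, 23)
6G: (15, 23) + (11, 33). λ = (33 - 23)/(11 - 15) ≡ 10/39 mod 43. 39⁻¹ ≡ 32 (mod 43), so λ ≡ 19.
  x = λ² - 15 - 11 = 361 - 26 ≡ 34; y = λ·(15 - 34) - 23 ≡ 3. → (34, 3)
7G: (34, 3) + (11, 33). λ = (33 - 3)/(11 - 34) ≡ 30/20 mod 43. 20⁻¹ ≡ 28 (mod 43), so λ ≡ 23.
  x = λ² - 34 - 11 = 529 - 45 ≡ 11; y = λ·(34 - 11) - 3 ≡ 10. → (11, 10)
8G: (11, 10) + (11, 33): same x and y₁ ≡ -y₂, so the sum is O.
9G: O + (11, 33) = (11, 33) (identity).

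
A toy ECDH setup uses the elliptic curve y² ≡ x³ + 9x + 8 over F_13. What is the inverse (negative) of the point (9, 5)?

-(9, 5) = (9, -5 mod 13) = (9, 8).

(9, 8)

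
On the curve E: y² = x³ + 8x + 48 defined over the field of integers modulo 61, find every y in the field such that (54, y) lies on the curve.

25, 36

x³ + 8x + 48 = 157944 ≡ 15 (mod 61).
Square roots of 15 mod 61: 25 and 36 (since 25² = 625 ≡ 15).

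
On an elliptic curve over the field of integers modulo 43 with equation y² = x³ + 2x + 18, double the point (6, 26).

tangent at (6, 26): λ = (3·6² + 2)/(2·26) ≡ 24/9. 9⁻¹ ≡ 24 (mod 43), so λ ≡ 24·24 ≡ 17.
  x = λ² - 6 - 6 = 289 - 12 ≡ 19; y = λ·(6 - 19) - 26 ≡ 11. → (19, 11)

(19, 11)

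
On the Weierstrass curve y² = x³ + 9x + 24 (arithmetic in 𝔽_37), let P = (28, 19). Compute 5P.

(20, 29)

Double-and-add on 5 = (101)₂. Start with P = (28, 19) for the leading 1-bit.
double: tangent at (28, 19): λ = (3·28² + 9)/(2·19) ≡ 30/1. 1⁻¹ ≡ 1 (mod 37), so λ ≡ 30·1 ≡ 30.
  x = λ² - 28 - 28 = 900 - 56 ≡ 30; y = λ·(28 - 30) - 19 ≡ 32. → (30, 32)
double: tangent at (30, 32): λ = (3·30² + 9)/(2·32) ≡ 8/27. 27⁻¹ ≡ 11 (mod 37) since 27·11 = 297 ≡ 1, so λ ≡ 8·11 ≡ 14.
  x = λ² - 30 - 30 = 196 - 60 ≡ 25; y = λ·(30 - 25) - 32 ≡ 1. → (25, 1)
add P: (25, 1) + (28, 19). λ = (19 - 1)/(28 - 25) ≡ 18/3 mod 37. 3⁻¹ ≡ 25 (mod 37) since 3·25 = 75 ≡ 1, so λ ≡ 6.
  x = λ² - 25 - 28 = 36 - 53 ≡ 20; y = λ·(25 - 20) - 1 ≡ 29. → (20, 29)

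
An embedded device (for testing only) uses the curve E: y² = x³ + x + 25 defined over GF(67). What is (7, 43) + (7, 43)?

tangent at (7, 43): λ = (3·7² + 1)/(2·43) ≡ 14/19. 19⁻¹ ≡ 60 (mod 67), so λ ≡ 14·60 ≡ 36.
  x = λ² - 7 - 7 = 1296 - 14 ≡ 9; y = λ·(7 - 9) - 43 ≡ 19. → (9, 19)

(9, 19)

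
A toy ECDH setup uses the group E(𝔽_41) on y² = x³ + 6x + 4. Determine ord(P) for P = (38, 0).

2

2P: (38, 0) + (38, 0): same x and y₁ ≡ -y₂, so the sum is O.
2P = O, so the order is 2.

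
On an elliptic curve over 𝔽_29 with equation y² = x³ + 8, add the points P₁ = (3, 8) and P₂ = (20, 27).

(3, 8) + (20, 27). λ = (27 - 8)/(20 - 3) ≡ 19/17 mod 29. 17⁻¹ ≡ 12 (mod 29) since 17·12 = 204 ≡ 1, so λ ≡ 25.
  x = λ² - 3 - 20 = 625 - 23 ≡ 22; y = λ·(3 - 22) - 8 ≡ 10. → (22, 10)

(22, 10)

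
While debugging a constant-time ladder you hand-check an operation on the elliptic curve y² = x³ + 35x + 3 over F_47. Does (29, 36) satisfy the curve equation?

y² = 36² ≡ 27; x³ + 35x + 3 = 25407 ≡ 27 (mod 47). 27 = 27.

yes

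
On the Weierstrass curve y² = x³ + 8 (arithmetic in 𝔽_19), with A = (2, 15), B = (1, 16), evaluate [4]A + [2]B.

First 4A:
Double-and-add on 4 = (100)₂. Start with A = (2, 15) for the leading 1-bit.
double: tangent at (2, 15): λ = (3·2² + 0)/(2·15) ≡ 12/11. 11⁻¹ ≡ 7 (mod 19), so λ ≡ 12·7 ≡ 8.
  x = λ² - 2 - 2 = 64 - 4 ≡ 3; y = λ·(2 - 3) - 15 ≡ 15. → (3, 15)
double: tangent at (3, 15): λ = (3·3² + 0)/(2·15) ≡ 8/11. 11⁻¹ ≡ 7 (mod 19) since 11·7 = 77 ≡ 1, so λ ≡ 8·7 ≡ 18.
  x = λ² - 3 - 3 = 324 - 6 ≡ 14; y = λ·(3 - 14) - 15 ≡ 15. → (14, 15)
4A = (14, 15).
Next 2B:
Repeated addition: build up to 2B.
2B: tangent at (1, 16): λ = (3·1² + 0)/(2·16) ≡ 3/13. 13⁻¹ ≡ 3 (mod 19), so λ ≡ 3·3 ≡ 9.
  x = λ² - 1 - 1 = 81 - 2 ≡ 3; y = λ·(1 - 3) - 16 ≡ 4. → (3, 4)
2B = (3, 4).
Finally 4A + 2B:
(14, 15) + (3, 4). λ = (4 - 15)/(3 - 14) ≡ 8/8 mod 19. 8⁻¹ ≡ 12 (mod 19), so λ ≡ 1.
  x = λ² - 14 - 3 = 1 - 17 ≡ 3; y = λ·(14 - 3) - 15 ≡ 15. → (3, 15)

(3, 15)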